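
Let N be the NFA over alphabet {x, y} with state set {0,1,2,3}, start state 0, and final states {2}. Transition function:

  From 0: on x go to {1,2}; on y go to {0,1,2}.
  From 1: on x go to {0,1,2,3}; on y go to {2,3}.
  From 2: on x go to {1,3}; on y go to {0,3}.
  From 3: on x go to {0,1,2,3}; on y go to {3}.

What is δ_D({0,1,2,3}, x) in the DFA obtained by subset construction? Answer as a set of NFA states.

{0,1,2,3}

δ(0,x) = {1,2}; δ(1,x) = {0,1,2,3}; δ(2,x) = {1,3}; δ(3,x) = {0,1,2,3}.
Union: {0,1,2,3}.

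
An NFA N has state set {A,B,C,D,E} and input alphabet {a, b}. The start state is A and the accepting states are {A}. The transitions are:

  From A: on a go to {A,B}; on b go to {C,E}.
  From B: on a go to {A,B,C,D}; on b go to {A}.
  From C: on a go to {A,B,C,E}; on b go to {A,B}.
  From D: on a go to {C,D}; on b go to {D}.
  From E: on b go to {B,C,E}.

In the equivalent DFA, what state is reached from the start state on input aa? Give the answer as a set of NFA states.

{A,B,C,D}

Start: {A}.
δ(A,a) = {A,B}.
Union: {A,B}.
After a: {A,B}.
δ(A,a) = {A,B}; δ(B,a) = {A,B,C,D}.
Union: {A,B,C,D}.
After a: {A,B,C,D}.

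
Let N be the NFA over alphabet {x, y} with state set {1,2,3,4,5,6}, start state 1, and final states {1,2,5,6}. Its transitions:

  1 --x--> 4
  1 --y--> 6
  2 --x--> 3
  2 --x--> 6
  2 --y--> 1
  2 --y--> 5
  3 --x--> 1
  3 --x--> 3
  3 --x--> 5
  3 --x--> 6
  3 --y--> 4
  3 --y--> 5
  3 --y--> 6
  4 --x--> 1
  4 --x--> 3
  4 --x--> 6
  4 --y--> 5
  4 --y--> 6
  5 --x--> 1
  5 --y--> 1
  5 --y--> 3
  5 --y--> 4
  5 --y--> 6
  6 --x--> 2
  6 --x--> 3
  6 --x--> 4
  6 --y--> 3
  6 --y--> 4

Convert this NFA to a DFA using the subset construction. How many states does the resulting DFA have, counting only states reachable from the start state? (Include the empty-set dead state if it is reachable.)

Start state of the DFA: {1}.
{1} --x--> {4}  [new]
{1} --y--> {6}  [new]
{4} --x--> {1,3,6}  [new]
{4} --y--> {5,6}  [new]
{6} --x--> {2,3,4}  [new]
{6} --y--> {3,4}  [new]
{1,3,6} --x--> {1,2,3,4,5,6}  [new]
{1,3,6} --y--> {3,4,5,6}  [new]
{5,6} --x--> {1,2,3,4}  [new]
{5,6} --y--> {1,3,4,6}  [new]
{2,3,4} --x--> {1,3,5,6}  [new]
{2,3,4} --y--> {1,4,5,6}  [new]
{3,4} --x--> {1,3,5,6}  [seen]
{3,4} --y--> {4,5,6}  [new]
{1,2,3,4,5,6} --x--> {1,2,3,4,5,6}  [seen]
{1,2,3,4,5,6} --y--> {1,3,4,5,6}  [new]
{3,4,5,6} --x--> {1,2,3,4,5,6}  [seen]
{3,4,5,6} --y--> {1,3,4,5,6}  [seen]
{1,2,3,4} --x--> {1,3,4,5,6}  [seen]
{1,2,3,4} --y--> {1,4,5,6}  [seen]
{1,3,4,6} --x--> {1,2,3,4,5,6}  [seen]
{1,3,4,6} --y--> {3,4,5,6}  [seen]
{1,3,5,6} --x--> {1,2,3,4,5,6}  [seen]
{1,3,5,6} --y--> {1,3,4,5,6}  [seen]
{1,4,5,6} --x--> {1,2,3,4,6}  [new]
{1,4,5,6} --y--> {1,3,4,5,6}  [seen]
{4,5,6} --x--> {1,2,3,4,6}  [seen]
{4,5,6} --y--> {1,3,4,5,6}  [seen]
{1,3,4,5,6} --x--> {1,2,3,4,5,6}  [seen]
{1,3,4,5,6} --y--> {1,3,4,5,6}  [seen]
{1,2,3,4,6} --x--> {1,2,3,4,5,6}  [seen]
{1,2,3,4,6} --y--> {1,3,4,5,6}  [seen]
Reachable DFA states: {1}, {4}, {6}, {1,3,6}, {5,6}, {2,3,4}, {3,4}, {1,2,3,4,5,6}, {3,4,5,6}, {1,2,3,4}, {1,3,4,6}, {1,3,5,6}, {1,4,5,6}, {4,5,6}, {1,3,4,5,6}, {1,2,3,4,6}.

16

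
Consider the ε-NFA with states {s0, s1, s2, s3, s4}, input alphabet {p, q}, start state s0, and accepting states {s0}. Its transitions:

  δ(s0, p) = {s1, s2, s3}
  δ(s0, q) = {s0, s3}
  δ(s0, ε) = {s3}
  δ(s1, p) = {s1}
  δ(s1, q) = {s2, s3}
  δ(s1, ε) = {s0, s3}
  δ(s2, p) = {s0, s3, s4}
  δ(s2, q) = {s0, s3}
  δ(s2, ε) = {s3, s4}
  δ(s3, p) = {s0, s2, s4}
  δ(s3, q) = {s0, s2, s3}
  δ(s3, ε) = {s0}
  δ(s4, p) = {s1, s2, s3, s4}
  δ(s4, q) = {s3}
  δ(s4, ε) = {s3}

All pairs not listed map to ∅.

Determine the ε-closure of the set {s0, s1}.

Begin with {s0, s1}.
s0 →ε {s3}; add s3.
ε-closure = {s0, s1, s3}.

{s0, s1, s3}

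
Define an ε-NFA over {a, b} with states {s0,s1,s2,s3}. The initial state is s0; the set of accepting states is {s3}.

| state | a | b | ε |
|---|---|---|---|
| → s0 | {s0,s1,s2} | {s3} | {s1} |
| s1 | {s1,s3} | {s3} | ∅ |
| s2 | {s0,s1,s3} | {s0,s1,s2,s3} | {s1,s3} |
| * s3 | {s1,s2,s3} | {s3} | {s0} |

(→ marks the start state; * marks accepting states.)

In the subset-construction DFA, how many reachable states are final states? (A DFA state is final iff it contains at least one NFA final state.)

2

Start state of the DFA: {s0,s1} (ε-closure of the NFA start).
{s0,s1} --a--> {s0,s1,s2,s3}  [new]
{s0,s1} --b--> {s0,s1,s3}  [new]
{s0,s1,s2,s3} --a--> {s0,s1,s2,s3}  [seen]
{s0,s1,s2,s3} --b--> {s0,s1,s2,s3}  [seen]
{s0,s1,s3} --a--> {s0,s1,s2,s3}  [seen]
{s0,s1,s3} --b--> {s0,s1,s3}  [seen]
Reachable DFA states: {s0,s1}, {s0,s1,s2,s3}, {s0,s1,s3}.
Accepting DFA states (contain an NFA accepting state): {s0,s1,s2,s3}, {s0,s1,s3}.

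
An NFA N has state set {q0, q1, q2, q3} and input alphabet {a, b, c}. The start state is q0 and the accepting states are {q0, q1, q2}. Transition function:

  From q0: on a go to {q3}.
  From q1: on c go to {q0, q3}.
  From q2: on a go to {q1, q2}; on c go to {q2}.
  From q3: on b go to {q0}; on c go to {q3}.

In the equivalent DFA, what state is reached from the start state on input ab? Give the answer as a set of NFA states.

{q0}

Start: {q0}.
δ(q0,a) = {q3}.
Union: {q3}.
After a: {q3}.
δ(q3,b) = {q0}.
Union: {q0}.
After b: {q0}.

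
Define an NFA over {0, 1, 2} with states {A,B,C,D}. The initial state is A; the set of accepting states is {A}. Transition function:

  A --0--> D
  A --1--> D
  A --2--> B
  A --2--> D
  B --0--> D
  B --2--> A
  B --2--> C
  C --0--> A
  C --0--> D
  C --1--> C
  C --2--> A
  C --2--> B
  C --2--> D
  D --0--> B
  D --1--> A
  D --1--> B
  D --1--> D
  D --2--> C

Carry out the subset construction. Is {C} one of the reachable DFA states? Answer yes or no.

Start state of the DFA: {A}.
{A} --0--> {D}  [new]
{A} --1--> {D}  [seen]
{A} --2--> {B,D}  [new]
{D} --0--> {B}  [new]
{D} --1--> {A,B,D}  [new]
{D} --2--> {C}  [new]
{B,D} --0--> {B,D}  [seen]
{B,D} --1--> {A,B,D}  [seen]
{B,D} --2--> {A,C}  [new]
{B} --0--> {D}  [seen]
{B} --1--> ∅  [new]
{B} --2--> {A,C}  [seen]
{A,B,D} --0--> {B,D}  [seen]
{A,B,D} --1--> {A,B,D}  [seen]
{A,B,D} --2--> {A,B,C,D}  [new]
{C} --0--> {A,D}  [new]
{C} --1--> {C}  [seen]
{C} --2--> {A,B,D}  [seen]
{A,C} --0--> {A,D}  [seen]
{A,C} --1--> {C,D}  [new]
{A,C} --2--> {A,B,D}  [seen]
∅ --0--> ∅  [seen]
∅ --1--> ∅  [seen]
∅ --2--> ∅  [seen]
{A,B,C,D} --0--> {A,B,D}  [seen]
{A,B,C,D} --1--> {A,B,C,D}  [seen]
{A,B,C,D} --2--> {A,B,C,D}  [seen]
{A,D} --0--> {B,D}  [seen]
{A,D} --1--> {A,B,D}  [seen]
{A,D} --2--> {B,C,D}  [new]
{C,D} --0--> {A,B,D}  [seen]
{C,D} --1--> {A,B,C,D}  [seen]
{C,D} --2--> {A,B,C,D}  [seen]
{B,C,D} --0--> {A,B,D}  [seen]
{B,C,D} --1--> {A,B,C,D}  [seen]
{B,C,D} --2--> {A,B,C,D}  [seen]
Reachable DFA states: {A}, {D}, {B,D}, {B}, {A,B,D}, {C}, {A,C}, ∅, {A,B,C,D}, {A,D}, {C,D}, {B,C,D}.
{C} is among them.

yes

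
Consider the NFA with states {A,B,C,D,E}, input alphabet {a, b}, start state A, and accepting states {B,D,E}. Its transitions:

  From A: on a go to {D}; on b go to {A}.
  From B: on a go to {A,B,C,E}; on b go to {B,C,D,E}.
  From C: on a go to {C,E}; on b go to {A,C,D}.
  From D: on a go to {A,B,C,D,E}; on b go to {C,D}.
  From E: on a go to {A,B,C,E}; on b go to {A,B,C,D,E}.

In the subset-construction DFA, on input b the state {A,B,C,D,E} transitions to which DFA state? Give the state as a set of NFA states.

{A,B,C,D,E}

δ(A,b) = {A}; δ(B,b) = {B,C,D,E}; δ(C,b) = {A,C,D}; δ(D,b) = {C,D}; δ(E,b) = {A,B,C,D,E}.
Union: {A,B,C,D,E}.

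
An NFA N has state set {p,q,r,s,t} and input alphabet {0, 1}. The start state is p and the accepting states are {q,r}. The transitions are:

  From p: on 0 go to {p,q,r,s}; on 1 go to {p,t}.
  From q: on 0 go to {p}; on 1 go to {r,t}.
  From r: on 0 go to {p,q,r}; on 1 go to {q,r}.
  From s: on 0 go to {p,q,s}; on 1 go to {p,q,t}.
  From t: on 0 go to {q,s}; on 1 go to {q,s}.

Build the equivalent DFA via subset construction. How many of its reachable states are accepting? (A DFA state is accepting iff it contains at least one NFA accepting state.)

4

Start state of the DFA: {p}.
{p} --0--> {p,q,r,s}  [new]
{p} --1--> {p,t}  [new]
{p,q,r,s} --0--> {p,q,r,s}  [seen]
{p,q,r,s} --1--> {p,q,r,t}  [new]
{p,t} --0--> {p,q,r,s}  [seen]
{p,t} --1--> {p,q,s,t}  [new]
{p,q,r,t} --0--> {p,q,r,s}  [seen]
{p,q,r,t} --1--> {p,q,r,s,t}  [new]
{p,q,s,t} --0--> {p,q,r,s}  [seen]
{p,q,s,t} --1--> {p,q,r,s,t}  [seen]
{p,q,r,s,t} --0--> {p,q,r,s}  [seen]
{p,q,r,s,t} --1--> {p,q,r,s,t}  [seen]
Reachable DFA states: {p}, {p,q,r,s}, {p,t}, {p,q,r,t}, {p,q,s,t}, {p,q,r,s,t}.
Accepting DFA states (contain an NFA accepting state): {p,q,r,s}, {p,q,r,t}, {p,q,s,t}, {p,q,r,s,t}.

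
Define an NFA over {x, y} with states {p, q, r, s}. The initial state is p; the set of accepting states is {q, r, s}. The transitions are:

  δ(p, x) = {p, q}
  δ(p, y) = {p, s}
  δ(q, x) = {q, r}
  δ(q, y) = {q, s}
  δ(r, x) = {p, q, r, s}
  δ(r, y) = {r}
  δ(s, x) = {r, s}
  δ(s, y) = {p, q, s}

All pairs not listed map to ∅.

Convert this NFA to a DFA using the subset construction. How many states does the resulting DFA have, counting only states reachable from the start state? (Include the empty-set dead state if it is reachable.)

6

Start state of the DFA: {p}.
{p} --x--> {p, q}  [new]
{p} --y--> {p, s}  [new]
{p, q} --x--> {p, q, r}  [new]
{p, q} --y--> {p, q, s}  [new]
{p, s} --x--> {p, q, r, s}  [new]
{p, s} --y--> {p, q, s}  [seen]
{p, q, r} --x--> {p, q, r, s}  [seen]
{p, q, r} --y--> {p, q, r, s}  [seen]
{p, q, s} --x--> {p, q, r, s}  [seen]
{p, q, s} --y--> {p, q, s}  [seen]
{p, q, r, s} --x--> {p, q, r, s}  [seen]
{p, q, r, s} --y--> {p, q, r, s}  [seen]
Reachable DFA states: {p}, {p, q}, {p, s}, {p, q, r}, {p, q, s}, {p, q, r, s}.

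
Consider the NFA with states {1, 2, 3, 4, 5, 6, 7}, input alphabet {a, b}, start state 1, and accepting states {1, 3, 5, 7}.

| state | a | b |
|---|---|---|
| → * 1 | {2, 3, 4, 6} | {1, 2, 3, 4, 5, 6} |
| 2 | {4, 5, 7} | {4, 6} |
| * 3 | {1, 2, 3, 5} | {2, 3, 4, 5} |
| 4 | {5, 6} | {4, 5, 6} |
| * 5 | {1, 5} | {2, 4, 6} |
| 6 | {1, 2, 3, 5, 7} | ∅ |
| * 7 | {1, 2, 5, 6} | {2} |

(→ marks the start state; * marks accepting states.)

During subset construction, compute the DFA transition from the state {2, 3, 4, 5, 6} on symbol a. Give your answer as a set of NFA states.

{1, 2, 3, 4, 5, 6, 7}

δ(2,a) = {4, 5, 7}; δ(3,a) = {1, 2, 3, 5}; δ(4,a) = {5, 6}; δ(5,a) = {1, 5}; δ(6,a) = {1, 2, 3, 5, 7}.
Union: {1, 2, 3, 4, 5, 6, 7}.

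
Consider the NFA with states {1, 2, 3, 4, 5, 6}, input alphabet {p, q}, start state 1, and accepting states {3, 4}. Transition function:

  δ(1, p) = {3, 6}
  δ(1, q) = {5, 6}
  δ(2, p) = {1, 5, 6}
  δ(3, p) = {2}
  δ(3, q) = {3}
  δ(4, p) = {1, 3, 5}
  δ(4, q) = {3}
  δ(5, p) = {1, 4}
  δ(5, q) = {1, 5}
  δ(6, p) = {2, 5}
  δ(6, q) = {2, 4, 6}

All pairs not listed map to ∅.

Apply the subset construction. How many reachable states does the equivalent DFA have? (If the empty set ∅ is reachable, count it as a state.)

16

Start state of the DFA: {1}.
{1} --p--> {3, 6}  [new]
{1} --q--> {5, 6}  [new]
{3, 6} --p--> {2, 5}  [new]
{3, 6} --q--> {2, 3, 4, 6}  [new]
{5, 6} --p--> {1, 2, 4, 5}  [new]
{5, 6} --q--> {1, 2, 4, 5, 6}  [new]
{2, 5} --p--> {1, 4, 5, 6}  [new]
{2, 5} --q--> {1, 5}  [new]
{2, 3, 4, 6} --p--> {1, 2, 3, 5, 6}  [new]
{2, 3, 4, 6} --q--> {2, 3, 4, 6}  [seen]
{1, 2, 4, 5} --p--> {1, 3, 4, 5, 6}  [new]
{1, 2, 4, 5} --q--> {1, 3, 5, 6}  [new]
{1, 2, 4, 5, 6} --p--> {1, 2, 3, 4, 5, 6}  [new]
{1, 2, 4, 5, 6} --q--> {1, 2, 3, 4, 5, 6}  [seen]
{1, 4, 5, 6} --p--> {1, 2, 3, 4, 5, 6}  [seen]
{1, 4, 5, 6} --q--> {1, 2, 3, 4, 5, 6}  [seen]
{1, 5} --p--> {1, 3, 4, 6}  [new]
{1, 5} --q--> {1, 5, 6}  [new]
{1, 2, 3, 5, 6} --p--> {1, 2, 3, 4, 5, 6}  [seen]
{1, 2, 3, 5, 6} --q--> {1, 2, 3, 4, 5, 6}  [seen]
{1, 3, 4, 5, 6} --p--> {1, 2, 3, 4, 5, 6}  [seen]
{1, 3, 4, 5, 6} --q--> {1, 2, 3, 4, 5, 6}  [seen]
{1, 3, 5, 6} --p--> {1, 2, 3, 4, 5, 6}  [seen]
{1, 3, 5, 6} --q--> {1, 2, 3, 4, 5, 6}  [seen]
{1, 2, 3, 4, 5, 6} --p--> {1, 2, 3, 4, 5, 6}  [seen]
{1, 2, 3, 4, 5, 6} --q--> {1, 2, 3, 4, 5, 6}  [seen]
{1, 3, 4, 6} --p--> {1, 2, 3, 5, 6}  [seen]
{1, 3, 4, 6} --q--> {2, 3, 4, 5, 6}  [new]
{1, 5, 6} --p--> {1, 2, 3, 4, 5, 6}  [seen]
{1, 5, 6} --q--> {1, 2, 4, 5, 6}  [seen]
{2, 3, 4, 5, 6} --p--> {1, 2, 3, 4, 5, 6}  [seen]
{2, 3, 4, 5, 6} --q--> {1, 2, 3, 4, 5, 6}  [seen]
Reachable DFA states: {1}, {3, 6}, {5, 6}, {2, 5}, {2, 3, 4, 6}, {1, 2, 4, 5}, {1, 2, 4, 5, 6}, {1, 4, 5, 6}, {1, 5}, {1, 2, 3, 5, 6}, {1, 3, 4, 5, 6}, {1, 3, 5, 6}, {1, 2, 3, 4, 5, 6}, {1, 3, 4, 6}, {1, 5, 6}, {2, 3, 4, 5, 6}.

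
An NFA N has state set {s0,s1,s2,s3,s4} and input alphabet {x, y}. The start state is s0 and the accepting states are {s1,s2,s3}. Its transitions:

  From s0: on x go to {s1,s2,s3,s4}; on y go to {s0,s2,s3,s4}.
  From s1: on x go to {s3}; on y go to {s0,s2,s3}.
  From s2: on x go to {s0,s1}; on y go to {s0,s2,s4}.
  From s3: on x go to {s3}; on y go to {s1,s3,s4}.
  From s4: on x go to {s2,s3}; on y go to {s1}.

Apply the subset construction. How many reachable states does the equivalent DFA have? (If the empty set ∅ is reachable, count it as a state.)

5

Start state of the DFA: {s0}.
{s0} --x--> {s1,s2,s3,s4}  [new]
{s0} --y--> {s0,s2,s3,s4}  [new]
{s1,s2,s3,s4} --x--> {s0,s1,s2,s3}  [new]
{s1,s2,s3,s4} --y--> {s0,s1,s2,s3,s4}  [new]
{s0,s2,s3,s4} --x--> {s0,s1,s2,s3,s4}  [seen]
{s0,s2,s3,s4} --y--> {s0,s1,s2,s3,s4}  [seen]
{s0,s1,s2,s3} --x--> {s0,s1,s2,s3,s4}  [seen]
{s0,s1,s2,s3} --y--> {s0,s1,s2,s3,s4}  [seen]
{s0,s1,s2,s3,s4} --x--> {s0,s1,s2,s3,s4}  [seen]
{s0,s1,s2,s3,s4} --y--> {s0,s1,s2,s3,s4}  [seen]
Reachable DFA states: {s0}, {s1,s2,s3,s4}, {s0,s2,s3,s4}, {s0,s1,s2,s3}, {s0,s1,s2,s3,s4}.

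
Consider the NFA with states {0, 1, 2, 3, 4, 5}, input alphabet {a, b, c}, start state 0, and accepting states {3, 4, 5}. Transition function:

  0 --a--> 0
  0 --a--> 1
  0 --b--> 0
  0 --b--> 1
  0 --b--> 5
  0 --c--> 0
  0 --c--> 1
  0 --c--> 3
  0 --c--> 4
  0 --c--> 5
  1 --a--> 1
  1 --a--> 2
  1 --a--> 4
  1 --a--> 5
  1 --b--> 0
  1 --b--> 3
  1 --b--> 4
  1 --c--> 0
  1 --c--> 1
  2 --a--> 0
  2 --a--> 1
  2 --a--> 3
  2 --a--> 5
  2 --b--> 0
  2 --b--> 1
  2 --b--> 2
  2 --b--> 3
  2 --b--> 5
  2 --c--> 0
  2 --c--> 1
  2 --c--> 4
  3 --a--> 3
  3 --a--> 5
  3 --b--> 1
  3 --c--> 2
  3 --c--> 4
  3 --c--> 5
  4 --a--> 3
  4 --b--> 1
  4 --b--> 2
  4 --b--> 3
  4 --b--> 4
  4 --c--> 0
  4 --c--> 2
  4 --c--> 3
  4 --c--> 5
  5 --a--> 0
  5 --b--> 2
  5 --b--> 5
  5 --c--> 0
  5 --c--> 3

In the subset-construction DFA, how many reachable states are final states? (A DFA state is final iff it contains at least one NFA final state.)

4

Start state of the DFA: {0}.
{0} --a--> {0, 1}  [new]
{0} --b--> {0, 1, 5}  [new]
{0} --c--> {0, 1, 3, 4, 5}  [new]
{0, 1} --a--> {0, 1, 2, 4, 5}  [new]
{0, 1} --b--> {0, 1, 3, 4, 5}  [seen]
{0, 1} --c--> {0, 1, 3, 4, 5}  [seen]
{0, 1, 5} --a--> {0, 1, 2, 4, 5}  [seen]
{0, 1, 5} --b--> {0, 1, 2, 3, 4, 5}  [new]
{0, 1, 5} --c--> {0, 1, 3, 4, 5}  [seen]
{0, 1, 3, 4, 5} --a--> {0, 1, 2, 3, 4, 5}  [seen]
{0, 1, 3, 4, 5} --b--> {0, 1, 2, 3, 4, 5}  [seen]
{0, 1, 3, 4, 5} --c--> {0, 1, 2, 3, 4, 5}  [seen]
{0, 1, 2, 4, 5} --a--> {0, 1, 2, 3, 4, 5}  [seen]
{0, 1, 2, 4, 5} --b--> {0, 1, 2, 3, 4, 5}  [seen]
{0, 1, 2, 4, 5} --c--> {0, 1, 2, 3, 4, 5}  [seen]
{0, 1, 2, 3, 4, 5} --a--> {0, 1, 2, 3, 4, 5}  [seen]
{0, 1, 2, 3, 4, 5} --b--> {0, 1, 2, 3, 4, 5}  [seen]
{0, 1, 2, 3, 4, 5} --c--> {0, 1, 2, 3, 4, 5}  [seen]
Reachable DFA states: {0}, {0, 1}, {0, 1, 5}, {0, 1, 3, 4, 5}, {0, 1, 2, 4, 5}, {0, 1, 2, 3, 4, 5}.
Accepting DFA states (contain an NFA accepting state): {0, 1, 5}, {0, 1, 3, 4, 5}, {0, 1, 2, 4, 5}, {0, 1, 2, 3, 4, 5}.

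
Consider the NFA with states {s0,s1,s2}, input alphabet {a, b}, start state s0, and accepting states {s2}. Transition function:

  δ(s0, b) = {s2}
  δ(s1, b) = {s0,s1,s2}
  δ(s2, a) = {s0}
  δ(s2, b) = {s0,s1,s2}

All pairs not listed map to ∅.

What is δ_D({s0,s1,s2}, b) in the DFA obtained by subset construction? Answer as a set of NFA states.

{s0,s1,s2}

δ(s0,b) = {s2}; δ(s1,b) = {s0,s1,s2}; δ(s2,b) = {s0,s1,s2}.
Union: {s0,s1,s2}.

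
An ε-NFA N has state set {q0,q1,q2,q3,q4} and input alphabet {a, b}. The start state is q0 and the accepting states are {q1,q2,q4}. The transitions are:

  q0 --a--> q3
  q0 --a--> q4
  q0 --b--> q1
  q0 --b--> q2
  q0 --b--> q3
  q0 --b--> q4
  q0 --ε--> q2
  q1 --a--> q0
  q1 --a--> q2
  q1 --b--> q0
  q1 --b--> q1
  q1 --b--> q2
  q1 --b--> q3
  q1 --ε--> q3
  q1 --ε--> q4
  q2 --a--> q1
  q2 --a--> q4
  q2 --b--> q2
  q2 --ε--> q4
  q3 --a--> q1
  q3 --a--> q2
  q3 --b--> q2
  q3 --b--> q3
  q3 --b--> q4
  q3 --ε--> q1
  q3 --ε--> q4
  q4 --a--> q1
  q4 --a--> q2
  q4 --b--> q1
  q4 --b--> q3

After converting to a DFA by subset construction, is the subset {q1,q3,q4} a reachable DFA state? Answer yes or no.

Start state of the DFA: {q0,q2,q4} (ε-closure of the NFA start).
{q0,q2,q4} --a--> {q1,q2,q3,q4}  [new]
{q0,q2,q4} --b--> {q1,q2,q3,q4}  [seen]
{q1,q2,q3,q4} --a--> {q0,q1,q2,q3,q4}  [new]
{q1,q2,q3,q4} --b--> {q0,q1,q2,q3,q4}  [seen]
{q0,q1,q2,q3,q4} --a--> {q0,q1,q2,q3,q4}  [seen]
{q0,q1,q2,q3,q4} --b--> {q0,q1,q2,q3,q4}  [seen]
Reachable DFA states: {q0,q2,q4}, {q1,q2,q3,q4}, {q0,q1,q2,q3,q4}.
{q1,q3,q4} is not among them.

no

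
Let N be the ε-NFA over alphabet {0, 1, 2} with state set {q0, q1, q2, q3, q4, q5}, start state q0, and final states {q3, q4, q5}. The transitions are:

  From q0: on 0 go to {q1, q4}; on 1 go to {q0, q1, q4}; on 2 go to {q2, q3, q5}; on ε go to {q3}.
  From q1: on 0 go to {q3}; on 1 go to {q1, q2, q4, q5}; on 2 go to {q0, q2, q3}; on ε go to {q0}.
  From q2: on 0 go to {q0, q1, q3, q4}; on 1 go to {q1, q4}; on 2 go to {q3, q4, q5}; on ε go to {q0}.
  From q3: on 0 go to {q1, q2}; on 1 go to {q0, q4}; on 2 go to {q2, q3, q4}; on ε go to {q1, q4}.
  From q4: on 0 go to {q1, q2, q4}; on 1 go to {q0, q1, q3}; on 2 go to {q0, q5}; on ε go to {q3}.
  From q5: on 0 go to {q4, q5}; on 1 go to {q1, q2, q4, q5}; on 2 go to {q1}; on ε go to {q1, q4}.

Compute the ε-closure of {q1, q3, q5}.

{q0, q1, q3, q4, q5}

Begin with {q1, q3, q5}.
q1 →ε {q0}; add q0.
q3 →ε {q1, q4}; add q4.
ε-closure = {q0, q1, q3, q4, q5}.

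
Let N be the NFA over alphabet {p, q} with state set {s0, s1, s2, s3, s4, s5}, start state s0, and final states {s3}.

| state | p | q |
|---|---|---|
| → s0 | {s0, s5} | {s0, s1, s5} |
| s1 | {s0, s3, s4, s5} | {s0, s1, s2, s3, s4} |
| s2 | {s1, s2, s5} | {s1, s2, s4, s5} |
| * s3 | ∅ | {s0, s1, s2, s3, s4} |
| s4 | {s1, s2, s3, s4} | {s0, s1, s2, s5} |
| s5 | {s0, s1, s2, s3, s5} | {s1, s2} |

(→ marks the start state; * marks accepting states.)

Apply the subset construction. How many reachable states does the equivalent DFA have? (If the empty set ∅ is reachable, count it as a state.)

6

Start state of the DFA: {s0}.
{s0} --p--> {s0, s5}  [new]
{s0} --q--> {s0, s1, s5}  [new]
{s0, s5} --p--> {s0, s1, s2, s3, s5}  [new]
{s0, s5} --q--> {s0, s1, s2, s5}  [new]
{s0, s1, s5} --p--> {s0, s1, s2, s3, s4, s5}  [new]
{s0, s1, s5} --q--> {s0, s1, s2, s3, s4, s5}  [seen]
{s0, s1, s2, s3, s5} --p--> {s0, s1, s2, s3, s4, s5}  [seen]
{s0, s1, s2, s3, s5} --q--> {s0, s1, s2, s3, s4, s5}  [seen]
{s0, s1, s2, s5} --p--> {s0, s1, s2, s3, s4, s5}  [seen]
{s0, s1, s2, s5} --q--> {s0, s1, s2, s3, s4, s5}  [seen]
{s0, s1, s2, s3, s4, s5} --p--> {s0, s1, s2, s3, s4, s5}  [seen]
{s0, s1, s2, s3, s4, s5} --q--> {s0, s1, s2, s3, s4, s5}  [seen]
Reachable DFA states: {s0}, {s0, s5}, {s0, s1, s5}, {s0, s1, s2, s3, s5}, {s0, s1, s2, s5}, {s0, s1, s2, s3, s4, s5}.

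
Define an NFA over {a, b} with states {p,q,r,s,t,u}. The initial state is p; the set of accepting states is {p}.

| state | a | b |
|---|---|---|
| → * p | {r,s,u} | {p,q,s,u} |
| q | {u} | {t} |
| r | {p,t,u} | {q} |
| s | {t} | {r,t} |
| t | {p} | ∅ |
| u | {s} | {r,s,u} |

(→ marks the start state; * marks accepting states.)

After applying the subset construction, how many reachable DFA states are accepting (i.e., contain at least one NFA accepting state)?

Start state of the DFA: {p}.
{p} --a--> {r,s,u}  [new]
{p} --b--> {p,q,s,u}  [new]
{r,s,u} --a--> {p,s,t,u}  [new]
{r,s,u} --b--> {q,r,s,t,u}  [new]
{p,q,s,u} --a--> {r,s,t,u}  [new]
{p,q,s,u} --b--> {p,q,r,s,t,u}  [new]
{p,s,t,u} --a--> {p,r,s,t,u}  [new]
{p,s,t,u} --b--> {p,q,r,s,t,u}  [seen]
{q,r,s,t,u} --a--> {p,s,t,u}  [seen]
{q,r,s,t,u} --b--> {q,r,s,t,u}  [seen]
{r,s,t,u} --a--> {p,s,t,u}  [seen]
{r,s,t,u} --b--> {q,r,s,t,u}  [seen]
{p,q,r,s,t,u} --a--> {p,r,s,t,u}  [seen]
{p,q,r,s,t,u} --b--> {p,q,r,s,t,u}  [seen]
{p,r,s,t,u} --a--> {p,r,s,t,u}  [seen]
{p,r,s,t,u} --b--> {p,q,r,s,t,u}  [seen]
Reachable DFA states: {p}, {r,s,u}, {p,q,s,u}, {p,s,t,u}, {q,r,s,t,u}, {r,s,t,u}, {p,q,r,s,t,u}, {p,r,s,t,u}.
Accepting DFA states (contain an NFA accepting state): {p}, {p,q,s,u}, {p,s,t,u}, {p,q,r,s,t,u}, {p,r,s,t,u}.

5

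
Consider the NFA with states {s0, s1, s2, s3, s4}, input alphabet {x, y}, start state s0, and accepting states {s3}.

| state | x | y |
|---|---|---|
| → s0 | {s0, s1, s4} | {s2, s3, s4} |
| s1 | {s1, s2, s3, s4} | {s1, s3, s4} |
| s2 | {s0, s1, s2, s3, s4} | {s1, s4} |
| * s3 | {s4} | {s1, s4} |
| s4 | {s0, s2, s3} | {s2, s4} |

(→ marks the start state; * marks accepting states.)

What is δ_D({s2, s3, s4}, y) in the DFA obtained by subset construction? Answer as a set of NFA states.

{s1, s2, s4}

δ(s2,y) = {s1, s4}; δ(s3,y) = {s1, s4}; δ(s4,y) = {s2, s4}.
Union: {s1, s2, s4}.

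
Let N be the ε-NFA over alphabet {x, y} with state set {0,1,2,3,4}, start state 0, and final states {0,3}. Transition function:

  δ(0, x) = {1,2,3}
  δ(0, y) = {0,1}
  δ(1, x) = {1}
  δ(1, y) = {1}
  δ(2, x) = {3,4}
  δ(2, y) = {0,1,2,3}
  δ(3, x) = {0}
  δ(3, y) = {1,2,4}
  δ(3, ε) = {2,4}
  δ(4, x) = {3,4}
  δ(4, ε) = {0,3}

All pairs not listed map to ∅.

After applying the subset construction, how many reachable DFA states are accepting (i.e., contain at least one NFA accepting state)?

Start state of the DFA: {0} (ε-closure of the NFA start).
{0} --x--> {0,1,2,3,4}  [new]
{0} --y--> {0,1}  [new]
{0,1,2,3,4} --x--> {0,1,2,3,4}  [seen]
{0,1,2,3,4} --y--> {0,1,2,3,4}  [seen]
{0,1} --x--> {0,1,2,3,4}  [seen]
{0,1} --y--> {0,1}  [seen]
Reachable DFA states: {0}, {0,1,2,3,4}, {0,1}.
Accepting DFA states (contain an NFA accepting state): {0}, {0,1,2,3,4}, {0,1}.

3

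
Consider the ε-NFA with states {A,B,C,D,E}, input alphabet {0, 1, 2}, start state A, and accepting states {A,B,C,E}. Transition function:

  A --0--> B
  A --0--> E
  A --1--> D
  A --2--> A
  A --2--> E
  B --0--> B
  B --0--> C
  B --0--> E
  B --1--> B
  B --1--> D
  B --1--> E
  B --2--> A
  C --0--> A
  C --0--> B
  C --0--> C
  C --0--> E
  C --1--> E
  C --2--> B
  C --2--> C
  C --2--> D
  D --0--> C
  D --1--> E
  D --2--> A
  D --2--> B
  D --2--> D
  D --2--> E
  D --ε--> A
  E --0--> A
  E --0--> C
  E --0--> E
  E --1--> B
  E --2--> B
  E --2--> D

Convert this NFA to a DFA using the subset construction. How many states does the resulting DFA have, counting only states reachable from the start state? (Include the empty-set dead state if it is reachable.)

Start state of the DFA: {A} (ε-closure of the NFA start).
{A} --0--> {B,E}  [new]
{A} --1--> {A,D}  [new]
{A} --2--> {A,E}  [new]
{B,E} --0--> {A,B,C,E}  [new]
{B,E} --1--> {A,B,D,E}  [new]
{B,E} --2--> {A,B,D}  [new]
{A,D} --0--> {B,C,E}  [new]
{A,D} --1--> {A,D,E}  [new]
{A,D} --2--> {A,B,D,E}  [seen]
{A,E} --0--> {A,B,C,E}  [seen]
{A,E} --1--> {A,B,D}  [seen]
{A,E} --2--> {A,B,D,E}  [seen]
{A,B,C,E} --0--> {A,B,C,E}  [seen]
{A,B,C,E} --1--> {A,B,D,E}  [seen]
{A,B,C,E} --2--> {A,B,C,D,E}  [new]
{A,B,D,E} --0--> {A,B,C,E}  [seen]
{A,B,D,E} --1--> {A,B,D,E}  [seen]
{A,B,D,E} --2--> {A,B,D,E}  [seen]
{A,B,D} --0--> {B,C,E}  [seen]
{A,B,D} --1--> {A,B,D,E}  [seen]
{A,B,D} --2--> {A,B,D,E}  [seen]
{B,C,E} --0--> {A,B,C,E}  [seen]
{B,C,E} --1--> {A,B,D,E}  [seen]
{B,C,E} --2--> {A,B,C,D}  [new]
{A,D,E} --0--> {A,B,C,E}  [seen]
{A,D,E} --1--> {A,B,D,E}  [seen]
{A,D,E} --2--> {A,B,D,E}  [seen]
{A,B,C,D,E} --0--> {A,B,C,E}  [seen]
{A,B,C,D,E} --1--> {A,B,D,E}  [seen]
{A,B,C,D,E} --2--> {A,B,C,D,E}  [seen]
{A,B,C,D} --0--> {A,B,C,E}  [seen]
{A,B,C,D} --1--> {A,B,D,E}  [seen]
{A,B,C,D} --2--> {A,B,C,D,E}  [seen]
Reachable DFA states: {A}, {B,E}, {A,D}, {A,E}, {A,B,C,E}, {A,B,D,E}, {A,B,D}, {B,C,E}, {A,D,E}, {A,B,C,D,E}, {A,B,C,D}.

11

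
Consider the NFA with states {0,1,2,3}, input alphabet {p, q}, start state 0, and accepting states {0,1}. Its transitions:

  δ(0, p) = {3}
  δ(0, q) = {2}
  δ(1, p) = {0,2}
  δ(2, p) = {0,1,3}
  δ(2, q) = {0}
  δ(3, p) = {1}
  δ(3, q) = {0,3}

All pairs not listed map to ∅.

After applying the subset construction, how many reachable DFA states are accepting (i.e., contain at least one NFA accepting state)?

9

Start state of the DFA: {0}.
{0} --p--> {3}  [new]
{0} --q--> {2}  [new]
{3} --p--> {1}  [new]
{3} --q--> {0,3}  [new]
{2} --p--> {0,1,3}  [new]
{2} --q--> {0}  [seen]
{1} --p--> {0,2}  [new]
{1} --q--> ∅  [new]
{0,3} --p--> {1,3}  [new]
{0,3} --q--> {0,2,3}  [new]
{0,1,3} --p--> {0,1,2,3}  [new]
{0,1,3} --q--> {0,2,3}  [seen]
{0,2} --p--> {0,1,3}  [seen]
{0,2} --q--> {0,2}  [seen]
∅ --p--> ∅  [seen]
∅ --q--> ∅  [seen]
{1,3} --p--> {0,1,2}  [new]
{1,3} --q--> {0,3}  [seen]
{0,2,3} --p--> {0,1,3}  [seen]
{0,2,3} --q--> {0,2,3}  [seen]
{0,1,2,3} --p--> {0,1,2,3}  [seen]
{0,1,2,3} --q--> {0,2,3}  [seen]
{0,1,2} --p--> {0,1,2,3}  [seen]
{0,1,2} --q--> {0,2}  [seen]
Reachable DFA states: {0}, {3}, {2}, {1}, {0,3}, {0,1,3}, {0,2}, ∅, {1,3}, {0,2,3}, {0,1,2,3}, {0,1,2}.
Accepting DFA states (contain an NFA accepting state): {0}, {1}, {0,3}, {0,1,3}, {0,2}, {1,3}, {0,2,3}, {0,1,2,3}, {0,1,2}.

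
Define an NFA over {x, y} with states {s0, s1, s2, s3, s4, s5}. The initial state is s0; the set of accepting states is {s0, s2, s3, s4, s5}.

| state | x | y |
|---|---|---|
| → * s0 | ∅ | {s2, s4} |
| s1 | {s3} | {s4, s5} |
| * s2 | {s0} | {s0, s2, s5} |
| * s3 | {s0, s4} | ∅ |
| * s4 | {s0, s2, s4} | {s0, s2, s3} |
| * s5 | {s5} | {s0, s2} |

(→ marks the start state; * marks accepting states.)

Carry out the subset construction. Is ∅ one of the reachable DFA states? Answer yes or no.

Start state of the DFA: {s0}.
{s0} --x--> ∅  [new]
{s0} --y--> {s2, s4}  [new]
∅ --x--> ∅  [seen]
∅ --y--> ∅  [seen]
{s2, s4} --x--> {s0, s2, s4}  [new]
{s2, s4} --y--> {s0, s2, s3, s5}  [new]
{s0, s2, s4} --x--> {s0, s2, s4}  [seen]
{s0, s2, s4} --y--> {s0, s2, s3, s4, s5}  [new]
{s0, s2, s3, s5} --x--> {s0, s4, s5}  [new]
{s0, s2, s3, s5} --y--> {s0, s2, s4, s5}  [new]
{s0, s2, s3, s4, s5} --x--> {s0, s2, s4, s5}  [seen]
{s0, s2, s3, s4, s5} --y--> {s0, s2, s3, s4, s5}  [seen]
{s0, s4, s5} --x--> {s0, s2, s4, s5}  [seen]
{s0, s4, s5} --y--> {s0, s2, s3, s4}  [new]
{s0, s2, s4, s5} --x--> {s0, s2, s4, s5}  [seen]
{s0, s2, s4, s5} --y--> {s0, s2, s3, s4, s5}  [seen]
{s0, s2, s3, s4} --x--> {s0, s2, s4}  [seen]
{s0, s2, s3, s4} --y--> {s0, s2, s3, s4, s5}  [seen]
Reachable DFA states: {s0}, ∅, {s2, s4}, {s0, s2, s4}, {s0, s2, s3, s5}, {s0, s2, s3, s4, s5}, {s0, s4, s5}, {s0, s2, s4, s5}, {s0, s2, s3, s4}.
∅ is among them.

yes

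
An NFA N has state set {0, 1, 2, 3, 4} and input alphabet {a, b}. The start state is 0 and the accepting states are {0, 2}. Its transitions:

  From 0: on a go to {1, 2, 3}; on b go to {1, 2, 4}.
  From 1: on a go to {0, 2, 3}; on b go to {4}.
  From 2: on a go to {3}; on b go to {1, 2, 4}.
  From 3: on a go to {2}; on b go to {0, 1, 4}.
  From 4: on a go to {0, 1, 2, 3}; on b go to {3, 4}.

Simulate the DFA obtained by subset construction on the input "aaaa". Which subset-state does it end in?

{0, 2, 3}

Start: {0}.
δ(0,a) = {1, 2, 3}.
Union: {1, 2, 3}.
After a: {1, 2, 3}.
δ(1,a) = {0, 2, 3}; δ(2,a) = {3}; δ(3,a) = {2}.
Union: {0, 2, 3}.
After a: {0, 2, 3}.
δ(0,a) = {1, 2, 3}; δ(2,a) = {3}; δ(3,a) = {2}.
Union: {1, 2, 3}.
After a: {1, 2, 3}.
δ(1,a) = {0, 2, 3}; δ(2,a) = {3}; δ(3,a) = {2}.
Union: {0, 2, 3}.
After a: {0, 2, 3}.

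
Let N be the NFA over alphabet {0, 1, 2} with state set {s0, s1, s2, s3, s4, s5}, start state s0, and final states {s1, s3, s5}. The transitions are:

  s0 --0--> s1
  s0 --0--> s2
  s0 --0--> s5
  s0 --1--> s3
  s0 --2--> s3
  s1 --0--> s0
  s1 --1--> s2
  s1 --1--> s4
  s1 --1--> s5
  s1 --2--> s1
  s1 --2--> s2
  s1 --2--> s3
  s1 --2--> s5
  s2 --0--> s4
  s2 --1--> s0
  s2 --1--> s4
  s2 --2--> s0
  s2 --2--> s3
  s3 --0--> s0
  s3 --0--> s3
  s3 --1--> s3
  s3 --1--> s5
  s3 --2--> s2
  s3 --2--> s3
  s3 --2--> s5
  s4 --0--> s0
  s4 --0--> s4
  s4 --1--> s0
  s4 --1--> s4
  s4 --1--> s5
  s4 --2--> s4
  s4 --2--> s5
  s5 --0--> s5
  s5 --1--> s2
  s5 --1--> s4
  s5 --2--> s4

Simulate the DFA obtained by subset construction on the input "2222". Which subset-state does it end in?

{s0, s2, s3, s4, s5}

Start: {s0}.
δ(s0,2) = {s3}.
Union: {s3}.
After 2: {s3}.
δ(s3,2) = {s2, s3, s5}.
Union: {s2, s3, s5}.
After 2: {s2, s3, s5}.
δ(s2,2) = {s0, s3}; δ(s3,2) = {s2, s3, s5}; δ(s5,2) = {s4}.
Union: {s0, s2, s3, s4, s5}.
After 2: {s0, s2, s3, s4, s5}.
δ(s0,2) = {s3}; δ(s2,2) = {s0, s3}; δ(s3,2) = {s2, s3, s5}; δ(s4,2) = {s4, s5}; δ(s5,2) = {s4}.
Union: {s0, s2, s3, s4, s5}.
After 2: {s0, s2, s3, s4, s5}.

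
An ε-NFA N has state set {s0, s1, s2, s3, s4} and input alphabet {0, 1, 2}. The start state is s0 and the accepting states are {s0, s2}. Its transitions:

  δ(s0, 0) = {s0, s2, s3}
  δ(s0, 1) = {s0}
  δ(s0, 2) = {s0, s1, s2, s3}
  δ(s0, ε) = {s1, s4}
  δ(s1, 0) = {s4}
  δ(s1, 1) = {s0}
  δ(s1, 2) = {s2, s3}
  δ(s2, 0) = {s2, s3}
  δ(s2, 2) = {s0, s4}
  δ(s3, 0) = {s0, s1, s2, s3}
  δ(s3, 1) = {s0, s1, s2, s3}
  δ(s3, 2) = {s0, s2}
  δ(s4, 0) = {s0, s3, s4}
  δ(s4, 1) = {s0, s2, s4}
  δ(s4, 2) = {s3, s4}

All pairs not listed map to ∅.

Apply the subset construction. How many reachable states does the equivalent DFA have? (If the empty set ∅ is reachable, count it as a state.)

3

Start state of the DFA: {s0, s1, s4} (ε-closure of the NFA start).
{s0, s1, s4} --0--> {s0, s1, s2, s3, s4}  [new]
{s0, s1, s4} --1--> {s0, s1, s2, s4}  [new]
{s0, s1, s4} --2--> {s0, s1, s2, s3, s4}  [seen]
{s0, s1, s2, s3, s4} --0--> {s0, s1, s2, s3, s4}  [seen]
{s0, s1, s2, s3, s4} --1--> {s0, s1, s2, s3, s4}  [seen]
{s0, s1, s2, s3, s4} --2--> {s0, s1, s2, s3, s4}  [seen]
{s0, s1, s2, s4} --0--> {s0, s1, s2, s3, s4}  [seen]
{s0, s1, s2, s4} --1--> {s0, s1, s2, s4}  [seen]
{s0, s1, s2, s4} --2--> {s0, s1, s2, s3, s4}  [seen]
Reachable DFA states: {s0, s1, s4}, {s0, s1, s2, s3, s4}, {s0, s1, s2, s4}.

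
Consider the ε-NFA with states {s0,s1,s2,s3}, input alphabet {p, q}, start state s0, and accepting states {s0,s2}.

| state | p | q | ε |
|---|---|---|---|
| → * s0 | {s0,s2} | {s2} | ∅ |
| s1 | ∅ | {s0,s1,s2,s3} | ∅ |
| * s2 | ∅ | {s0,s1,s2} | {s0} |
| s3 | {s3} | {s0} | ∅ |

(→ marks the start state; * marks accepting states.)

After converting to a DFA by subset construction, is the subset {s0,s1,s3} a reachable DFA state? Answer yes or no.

no

Start state of the DFA: {s0} (ε-closure of the NFA start).
{s0} --p--> {s0,s2}  [new]
{s0} --q--> {s0,s2}  [seen]
{s0,s2} --p--> {s0,s2}  [seen]
{s0,s2} --q--> {s0,s1,s2}  [new]
{s0,s1,s2} --p--> {s0,s2}  [seen]
{s0,s1,s2} --q--> {s0,s1,s2,s3}  [new]
{s0,s1,s2,s3} --p--> {s0,s2,s3}  [new]
{s0,s1,s2,s3} --q--> {s0,s1,s2,s3}  [seen]
{s0,s2,s3} --p--> {s0,s2,s3}  [seen]
{s0,s2,s3} --q--> {s0,s1,s2}  [seen]
Reachable DFA states: {s0}, {s0,s2}, {s0,s1,s2}, {s0,s1,s2,s3}, {s0,s2,s3}.
{s0,s1,s3} is not among them.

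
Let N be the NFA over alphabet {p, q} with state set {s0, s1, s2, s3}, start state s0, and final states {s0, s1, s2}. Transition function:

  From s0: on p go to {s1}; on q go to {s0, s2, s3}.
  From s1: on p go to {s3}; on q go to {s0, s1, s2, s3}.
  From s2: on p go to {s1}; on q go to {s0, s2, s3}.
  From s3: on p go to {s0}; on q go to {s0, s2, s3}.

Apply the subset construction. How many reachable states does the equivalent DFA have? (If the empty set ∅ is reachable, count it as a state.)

Start state of the DFA: {s0}.
{s0} --p--> {s1}  [new]
{s0} --q--> {s0, s2, s3}  [new]
{s1} --p--> {s3}  [new]
{s1} --q--> {s0, s1, s2, s3}  [new]
{s0, s2, s3} --p--> {s0, s1}  [new]
{s0, s2, s3} --q--> {s0, s2, s3}  [seen]
{s3} --p--> {s0}  [seen]
{s3} --q--> {s0, s2, s3}  [seen]
{s0, s1, s2, s3} --p--> {s0, s1, s3}  [new]
{s0, s1, s2, s3} --q--> {s0, s1, s2, s3}  [seen]
{s0, s1} --p--> {s1, s3}  [new]
{s0, s1} --q--> {s0, s1, s2, s3}  [seen]
{s0, s1, s3} --p--> {s0, s1, s3}  [seen]
{s0, s1, s3} --q--> {s0, s1, s2, s3}  [seen]
{s1, s3} --p--> {s0, s3}  [new]
{s1, s3} --q--> {s0, s1, s2, s3}  [seen]
{s0, s3} --p--> {s0, s1}  [seen]
{s0, s3} --q--> {s0, s2, s3}  [seen]
Reachable DFA states: {s0}, {s1}, {s0, s2, s3}, {s3}, {s0, s1, s2, s3}, {s0, s1}, {s0, s1, s3}, {s1, s3}, {s0, s3}.

9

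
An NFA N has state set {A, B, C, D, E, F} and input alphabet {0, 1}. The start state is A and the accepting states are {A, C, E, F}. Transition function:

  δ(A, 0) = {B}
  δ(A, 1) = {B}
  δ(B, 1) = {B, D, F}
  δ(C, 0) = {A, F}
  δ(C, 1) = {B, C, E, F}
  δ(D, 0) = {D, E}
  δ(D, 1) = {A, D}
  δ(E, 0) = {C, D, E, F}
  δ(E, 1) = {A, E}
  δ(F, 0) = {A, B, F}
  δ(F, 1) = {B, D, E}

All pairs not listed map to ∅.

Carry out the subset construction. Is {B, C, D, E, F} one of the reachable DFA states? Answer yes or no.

Start state of the DFA: {A}.
{A} --0--> {B}  [new]
{A} --1--> {B}  [seen]
{B} --0--> ∅  [new]
{B} --1--> {B, D, F}  [new]
∅ --0--> ∅  [seen]
∅ --1--> ∅  [seen]
{B, D, F} --0--> {A, B, D, E, F}  [new]
{B, D, F} --1--> {A, B, D, E, F}  [seen]
{A, B, D, E, F} --0--> {A, B, C, D, E, F}  [new]
{A, B, D, E, F} --1--> {A, B, D, E, F}  [seen]
{A, B, C, D, E, F} --0--> {A, B, C, D, E, F}  [seen]
{A, B, C, D, E, F} --1--> {A, B, C, D, E, F}  [seen]
Reachable DFA states: {A}, {B}, ∅, {B, D, F}, {A, B, D, E, F}, {A, B, C, D, E, F}.
{B, C, D, E, F} is not among them.

no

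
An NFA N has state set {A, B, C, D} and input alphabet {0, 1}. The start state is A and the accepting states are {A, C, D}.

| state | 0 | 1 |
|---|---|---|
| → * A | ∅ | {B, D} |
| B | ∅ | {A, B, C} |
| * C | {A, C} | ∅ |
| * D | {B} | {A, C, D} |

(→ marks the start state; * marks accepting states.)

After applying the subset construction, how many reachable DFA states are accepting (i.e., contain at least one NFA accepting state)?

5

Start state of the DFA: {A}.
{A} --0--> ∅  [new]
{A} --1--> {B, D}  [new]
∅ --0--> ∅  [seen]
∅ --1--> ∅  [seen]
{B, D} --0--> {B}  [new]
{B, D} --1--> {A, B, C, D}  [new]
{B} --0--> ∅  [seen]
{B} --1--> {A, B, C}  [new]
{A, B, C, D} --0--> {A, B, C}  [seen]
{A, B, C, D} --1--> {A, B, C, D}  [seen]
{A, B, C} --0--> {A, C}  [new]
{A, B, C} --1--> {A, B, C, D}  [seen]
{A, C} --0--> {A, C}  [seen]
{A, C} --1--> {B, D}  [seen]
Reachable DFA states: {A}, ∅, {B, D}, {B}, {A, B, C, D}, {A, B, C}, {A, C}.
Accepting DFA states (contain an NFA accepting state): {A}, {B, D}, {A, B, C, D}, {A, B, C}, {A, C}.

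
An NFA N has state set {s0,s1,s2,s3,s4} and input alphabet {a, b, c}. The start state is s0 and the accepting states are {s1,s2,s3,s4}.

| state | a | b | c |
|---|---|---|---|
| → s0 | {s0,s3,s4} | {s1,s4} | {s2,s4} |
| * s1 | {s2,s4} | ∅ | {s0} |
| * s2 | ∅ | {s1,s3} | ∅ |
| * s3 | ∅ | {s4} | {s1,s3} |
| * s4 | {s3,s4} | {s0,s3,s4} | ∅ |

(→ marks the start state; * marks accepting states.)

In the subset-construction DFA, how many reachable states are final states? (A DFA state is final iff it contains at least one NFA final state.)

12

Start state of the DFA: {s0}.
{s0} --a--> {s0,s3,s4}  [new]
{s0} --b--> {s1,s4}  [new]
{s0} --c--> {s2,s4}  [new]
{s0,s3,s4} --a--> {s0,s3,s4}  [seen]
{s0,s3,s4} --b--> {s0,s1,s3,s4}  [new]
{s0,s3,s4} --c--> {s1,s2,s3,s4}  [new]
{s1,s4} --a--> {s2,s3,s4}  [new]
{s1,s4} --b--> {s0,s3,s4}  [seen]
{s1,s4} --c--> {s0}  [seen]
{s2,s4} --a--> {s3,s4}  [new]
{s2,s4} --b--> {s0,s1,s3,s4}  [seen]
{s2,s4} --c--> ∅  [new]
{s0,s1,s3,s4} --a--> {s0,s2,s3,s4}  [new]
{s0,s1,s3,s4} --b--> {s0,s1,s3,s4}  [seen]
{s0,s1,s3,s4} --c--> {s0,s1,s2,s3,s4}  [new]
{s1,s2,s3,s4} --a--> {s2,s3,s4}  [seen]
{s1,s2,s3,s4} --b--> {s0,s1,s3,s4}  [seen]
{s1,s2,s3,s4} --c--> {s0,s1,s3}  [new]
{s2,s3,s4} --a--> {s3,s4}  [seen]
{s2,s3,s4} --b--> {s0,s1,s3,s4}  [seen]
{s2,s3,s4} --c--> {s1,s3}  [new]
{s3,s4} --a--> {s3,s4}  [seen]
{s3,s4} --b--> {s0,s3,s4}  [seen]
{s3,s4} --c--> {s1,s3}  [seen]
∅ --a--> ∅  [seen]
∅ --b--> ∅  [seen]
∅ --c--> ∅  [seen]
{s0,s2,s3,s4} --a--> {s0,s3,s4}  [seen]
{s0,s2,s3,s4} --b--> {s0,s1,s3,s4}  [seen]
{s0,s2,s3,s4} --c--> {s1,s2,s3,s4}  [seen]
{s0,s1,s2,s3,s4} --a--> {s0,s2,s3,s4}  [seen]
{s0,s1,s2,s3,s4} --b--> {s0,s1,s3,s4}  [seen]
{s0,s1,s2,s3,s4} --c--> {s0,s1,s2,s3,s4}  [seen]
{s0,s1,s3} --a--> {s0,s2,s3,s4}  [seen]
{s0,s1,s3} --b--> {s1,s4}  [seen]
{s0,s1,s3} --c--> {s0,s1,s2,s3,s4}  [seen]
{s1,s3} --a--> {s2,s4}  [seen]
{s1,s3} --b--> {s4}  [new]
{s1,s3} --c--> {s0,s1,s3}  [seen]
{s4} --a--> {s3,s4}  [seen]
{s4} --b--> {s0,s3,s4}  [seen]
{s4} --c--> ∅  [seen]
Reachable DFA states: {s0}, {s0,s3,s4}, {s1,s4}, {s2,s4}, {s0,s1,s3,s4}, {s1,s2,s3,s4}, {s2,s3,s4}, {s3,s4}, ∅, {s0,s2,s3,s4}, {s0,s1,s2,s3,s4}, {s0,s1,s3}, {s1,s3}, {s4}.
Accepting DFA states (contain an NFA accepting state): {s0,s3,s4}, {s1,s4}, {s2,s4}, {s0,s1,s3,s4}, {s1,s2,s3,s4}, {s2,s3,s4}, {s3,s4}, {s0,s2,s3,s4}, {s0,s1,s2,s3,s4}, {s0,s1,s3}, {s1,s3}, {s4}.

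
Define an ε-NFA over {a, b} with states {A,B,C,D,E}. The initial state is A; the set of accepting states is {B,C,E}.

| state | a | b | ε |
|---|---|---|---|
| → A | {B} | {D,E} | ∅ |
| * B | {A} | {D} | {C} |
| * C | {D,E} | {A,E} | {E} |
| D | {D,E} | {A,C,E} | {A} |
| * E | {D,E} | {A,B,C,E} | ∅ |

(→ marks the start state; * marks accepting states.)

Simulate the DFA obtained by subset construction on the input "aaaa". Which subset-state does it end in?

{A,B,C,D,E}

Start: {A}.
δ(A,a) = {B}.
Union: {B}.
ε-closure gives {B,C,E}.
After a: {B,C,E}.
δ(B,a) = {A}; δ(C,a) = {D,E}; δ(E,a) = {D,E}.
Union: {A,D,E}.
After a: {A,D,E}.
δ(A,a) = {B}; δ(D,a) = {D,E}; δ(E,a) = {D,E}.
Union: {B,D,E}.
ε-closure gives {A,B,C,D,E}.
After a: {A,B,C,D,E}.
δ(A,a) = {B}; δ(B,a) = {A}; δ(C,a) = {D,E}; δ(D,a) = {D,E}; δ(E,a) = {D,E}.
Union: {A,B,D,E}.
ε-closure gives {A,B,C,D,E}.
After a: {A,B,C,D,E}.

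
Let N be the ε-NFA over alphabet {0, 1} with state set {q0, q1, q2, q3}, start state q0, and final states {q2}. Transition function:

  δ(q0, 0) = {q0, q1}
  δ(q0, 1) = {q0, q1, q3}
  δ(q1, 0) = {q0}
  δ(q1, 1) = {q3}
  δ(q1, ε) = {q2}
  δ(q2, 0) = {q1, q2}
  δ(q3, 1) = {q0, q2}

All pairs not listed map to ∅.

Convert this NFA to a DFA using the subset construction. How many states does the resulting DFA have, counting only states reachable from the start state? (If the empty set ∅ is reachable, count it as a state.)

Start state of the DFA: {q0} (ε-closure of the NFA start).
{q0} --0--> {q0, q1, q2}  [new]
{q0} --1--> {q0, q1, q2, q3}  [new]
{q0, q1, q2} --0--> {q0, q1, q2}  [seen]
{q0, q1, q2} --1--> {q0, q1, q2, q3}  [seen]
{q0, q1, q2, q3} --0--> {q0, q1, q2}  [seen]
{q0, q1, q2, q3} --1--> {q0, q1, q2, q3}  [seen]
Reachable DFA states: {q0}, {q0, q1, q2}, {q0, q1, q2, q3}.

3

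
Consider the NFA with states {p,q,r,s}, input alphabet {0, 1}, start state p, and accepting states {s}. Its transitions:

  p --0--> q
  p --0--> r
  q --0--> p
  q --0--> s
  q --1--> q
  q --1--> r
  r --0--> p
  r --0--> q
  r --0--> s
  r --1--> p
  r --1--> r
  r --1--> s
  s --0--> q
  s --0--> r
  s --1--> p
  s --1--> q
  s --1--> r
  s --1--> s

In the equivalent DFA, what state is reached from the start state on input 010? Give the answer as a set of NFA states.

{p,q,r,s}

Start: {p}.
δ(p,0) = {q,r}.
Union: {q,r}.
After 0: {q,r}.
δ(q,1) = {q,r}; δ(r,1) = {p,r,s}.
Union: {p,q,r,s}.
After 1: {p,q,r,s}.
δ(p,0) = {q,r}; δ(q,0) = {p,s}; δ(r,0) = {p,q,s}; δ(s,0) = {q,r}.
Union: {p,q,r,s}.
After 0: {p,q,r,s}.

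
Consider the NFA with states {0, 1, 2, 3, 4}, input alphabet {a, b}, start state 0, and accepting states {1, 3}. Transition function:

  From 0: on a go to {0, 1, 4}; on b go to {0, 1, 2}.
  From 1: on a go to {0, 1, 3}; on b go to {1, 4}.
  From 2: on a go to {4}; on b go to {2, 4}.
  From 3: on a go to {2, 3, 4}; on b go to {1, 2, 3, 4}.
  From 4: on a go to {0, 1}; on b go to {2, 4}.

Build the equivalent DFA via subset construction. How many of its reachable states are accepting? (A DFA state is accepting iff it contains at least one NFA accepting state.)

Start state of the DFA: {0}.
{0} --a--> {0, 1, 4}  [new]
{0} --b--> {0, 1, 2}  [new]
{0, 1, 4} --a--> {0, 1, 3, 4}  [new]
{0, 1, 4} --b--> {0, 1, 2, 4}  [new]
{0, 1, 2} --a--> {0, 1, 3, 4}  [seen]
{0, 1, 2} --b--> {0, 1, 2, 4}  [seen]
{0, 1, 3, 4} --a--> {0, 1, 2, 3, 4}  [new]
{0, 1, 3, 4} --b--> {0, 1, 2, 3, 4}  [seen]
{0, 1, 2, 4} --a--> {0, 1, 3, 4}  [seen]
{0, 1, 2, 4} --b--> {0, 1, 2, 4}  [seen]
{0, 1, 2, 3, 4} --a--> {0, 1, 2, 3, 4}  [seen]
{0, 1, 2, 3, 4} --b--> {0, 1, 2, 3, 4}  [seen]
Reachable DFA states: {0}, {0, 1, 4}, {0, 1, 2}, {0, 1, 3, 4}, {0, 1, 2, 4}, {0, 1, 2, 3, 4}.
Accepting DFA states (contain an NFA accepting state): {0, 1, 4}, {0, 1, 2}, {0, 1, 3, 4}, {0, 1, 2, 4}, {0, 1, 2, 3, 4}.

5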